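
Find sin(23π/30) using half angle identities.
sin(23π/30) = √((1 - cos 23π/15)/2) = 0.6691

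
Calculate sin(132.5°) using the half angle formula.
sin(132.5°) = √((1 - cos 265°)/2) = 0.7373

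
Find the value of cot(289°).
cot(289°) = -0.3443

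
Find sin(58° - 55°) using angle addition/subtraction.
sin(58° - 55°) = sin 58° cos 55° - cos 58° sin 55° = 0.05234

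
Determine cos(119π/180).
cos(119π/180) = -0.4848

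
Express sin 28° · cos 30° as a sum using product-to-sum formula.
sin 28° cos 30° = (1/2)[sin(28°+30°) + sin(28°-30°)]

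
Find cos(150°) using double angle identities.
cos(150°) = cos²75° - sin²75° = -√3/2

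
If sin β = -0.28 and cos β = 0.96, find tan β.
tan β = sin β / cos β = -0.2917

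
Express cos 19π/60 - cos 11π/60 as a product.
cos 19π/60 - cos 11π/60 = -2 sin(π/4) sin(π/15)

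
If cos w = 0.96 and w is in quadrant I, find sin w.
sin w = 0.28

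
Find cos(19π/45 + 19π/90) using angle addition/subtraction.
cos(19π/45 + 19π/90) = cos 19π/45 cos 19π/90 - sin 19π/45 sin 19π/90 = -0.4067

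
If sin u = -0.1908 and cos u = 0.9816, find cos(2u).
cos(2u) = cos²u - sin²u = 0.9271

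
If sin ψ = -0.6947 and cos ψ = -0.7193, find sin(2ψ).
sin(2ψ) = 2 sin ψ cos ψ = 0.9994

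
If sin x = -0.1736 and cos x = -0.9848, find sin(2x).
sin(2x) = 2 sin x cos x = 0.3419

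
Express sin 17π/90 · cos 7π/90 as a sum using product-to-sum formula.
sin 17π/90 cos 7π/90 = (1/2)[sin(17π/90+7π/90) + sin(17π/90-7π/90)]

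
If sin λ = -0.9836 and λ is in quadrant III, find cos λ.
cos λ = -0.1804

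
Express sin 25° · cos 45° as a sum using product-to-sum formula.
sin 25° cos 45° = (1/2)[sin(25°+45°) + sin(25°-45°)]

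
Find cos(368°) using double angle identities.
cos(368°) = cos²184° - sin²184° = 0.9903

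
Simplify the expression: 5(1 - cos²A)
5(1 - cos²A) = 5(sin²A) (using Pythagorean identity)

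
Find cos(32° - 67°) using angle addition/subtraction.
cos(32° - 67°) = cos 32° cos 67° + sin 32° sin 67° = 0.8192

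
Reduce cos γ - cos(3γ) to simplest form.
cos γ - cos(3γ) = 2 sin(2γ) sin γ (using Sum-to-product)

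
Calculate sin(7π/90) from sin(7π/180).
sin(7π/90) = 2 sin 7π/180 cos 7π/180 = 0.2419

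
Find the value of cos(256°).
cos(256°) = -0.2419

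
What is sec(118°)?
sec(118°) = -2.13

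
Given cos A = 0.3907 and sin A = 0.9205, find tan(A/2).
tan(A/2) = sin A / (1 + cos A) = 0.6619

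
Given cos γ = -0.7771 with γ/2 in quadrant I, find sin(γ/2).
sin(γ/2) = ±√((1 - cos γ)/2); positive since γ/2 ∈ QI, so sin(γ/2) = 0.9426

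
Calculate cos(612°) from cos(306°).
cos(612°) = cos²306° - sin²306° = -0.309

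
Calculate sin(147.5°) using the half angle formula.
sin(147.5°) = √((1 - cos 295°)/2) = 0.5373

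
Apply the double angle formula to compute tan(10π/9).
tan(10π/9) = 2 tan 5π/9 / (1 - tan²5π/9) = 0.364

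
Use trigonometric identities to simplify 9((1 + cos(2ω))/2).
9((1 + cos(2ω))/2) = 9(cos²ω) (using Power reduction)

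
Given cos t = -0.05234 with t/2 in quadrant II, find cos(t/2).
cos(t/2) = ±√((1 + cos t)/2); negative since t/2 ∈ QII, so cos(t/2) = -0.6884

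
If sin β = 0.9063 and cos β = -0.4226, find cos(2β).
cos(2β) = cos²β - sin²β = -0.6428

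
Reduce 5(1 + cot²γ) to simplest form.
5(1 + cot²γ) = 5(csc²γ) (using Pythagorean identity)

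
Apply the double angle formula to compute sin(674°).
sin(674°) = 2 sin 337° cos 337° = -0.7193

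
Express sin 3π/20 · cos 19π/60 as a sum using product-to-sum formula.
sin 3π/20 cos 19π/60 = (1/2)[sin(3π/20+19π/60) + sin(3π/20-19π/60)]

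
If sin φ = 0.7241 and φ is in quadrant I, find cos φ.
cos φ = 0.6897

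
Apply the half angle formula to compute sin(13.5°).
sin(13.5°) = √((1 - cos 27°)/2) = 0.2334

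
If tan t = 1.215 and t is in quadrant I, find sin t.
sin t = 0.7721 (using tan²t + 1 = sec²t)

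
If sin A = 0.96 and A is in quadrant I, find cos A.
cos A = 0.28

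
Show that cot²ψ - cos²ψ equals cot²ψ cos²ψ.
LHS = cos²ψ/sin²ψ - cos²ψ = cos²ψ(1/sin²ψ - 1) = cos²ψ · (1 - sin²ψ)/sin²ψ = cos²ψ · cos²ψ/sin²ψ = cos²ψ · cot²ψ = RHS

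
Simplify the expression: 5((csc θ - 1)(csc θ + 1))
5((csc θ - 1)(csc θ + 1)) = 5(cot²θ) (using Diff. of squares)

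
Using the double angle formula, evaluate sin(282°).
sin(282°) = 2 sin 141° cos 141° = -0.9781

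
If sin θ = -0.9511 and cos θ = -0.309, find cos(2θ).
cos(2θ) = cos²θ - sin²θ = -0.8091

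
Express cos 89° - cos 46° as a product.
cos 89° - cos 46° = -2 sin(67.5°) sin(21.5°)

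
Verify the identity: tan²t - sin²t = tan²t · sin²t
LHS = sin²t/cos²t - sin²t = sin²t(1/cos²t - 1) = sin²t · (1 - cos²t)/cos²t = sin²t · sin²t/cos²t = sin²t · tan²t = RHS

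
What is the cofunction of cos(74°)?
cos(74°) = sin(90° - 74°) = sin(16°)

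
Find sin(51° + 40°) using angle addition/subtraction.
sin(51° + 40°) = sin 51° cos 40° + cos 51° sin 40° = 0.9998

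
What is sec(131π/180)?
sec(131π/180) = -1.524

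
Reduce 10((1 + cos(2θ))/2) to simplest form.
10((1 + cos(2θ))/2) = 10(cos²θ) (using Power reduction)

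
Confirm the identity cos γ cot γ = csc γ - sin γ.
RHS = 1/sin γ - sin γ = (1 - sin²γ)/sin γ = cos²γ/sin γ = cos γ · (cos γ/sin γ) = cos γ cot γ = LHS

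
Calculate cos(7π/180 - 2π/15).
cos(7π/180 - 2π/15) = cos 7π/180 cos 2π/15 + sin 7π/180 sin 2π/15 = 0.9563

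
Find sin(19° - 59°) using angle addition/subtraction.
sin(19° - 59°) = sin 19° cos 59° - cos 19° sin 59° = -0.6428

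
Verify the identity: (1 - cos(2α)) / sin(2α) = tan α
LHS = 2sin²α / (2 sin α cos α) = sin α/cos α = tan α = RHS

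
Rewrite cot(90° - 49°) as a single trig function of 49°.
cot(90° - 49°) = tan(49°)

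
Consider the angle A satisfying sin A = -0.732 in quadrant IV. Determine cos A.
cos A = √(1 - sin²A) = 0.6813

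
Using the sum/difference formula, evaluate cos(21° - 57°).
cos(21° - 57°) = cos 21° cos 57° + sin 21° sin 57° = 0.809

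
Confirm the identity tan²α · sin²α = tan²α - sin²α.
RHS = sin²α/cos²α - sin²α = sin²α(1/cos²α - 1) = sin²α · (1 - cos²α)/cos²α = sin²α · sin²α/cos²α = sin²α · tan²α = LHS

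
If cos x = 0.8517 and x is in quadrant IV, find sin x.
sin x = -0.524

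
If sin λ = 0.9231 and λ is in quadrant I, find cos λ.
cos λ = 0.3846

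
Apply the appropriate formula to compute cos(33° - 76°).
cos(33° - 76°) = cos 33° cos 76° + sin 33° sin 76° = 0.7314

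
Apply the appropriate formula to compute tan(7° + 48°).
tan(7° + 48°) = (tan 7° + tan 48°)/(1 - tan 7° tan 48°) = 1.428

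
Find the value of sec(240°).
sec(240°) = -2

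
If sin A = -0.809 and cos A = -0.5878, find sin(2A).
sin(2A) = 2 sin A cos A = 0.9511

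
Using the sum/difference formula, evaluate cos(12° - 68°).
cos(12° - 68°) = cos 12° cos 68° + sin 12° sin 68° = 0.5592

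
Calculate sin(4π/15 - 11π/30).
sin(4π/15 - 11π/30) = sin 4π/15 cos 11π/30 - cos 4π/15 sin 11π/30 = -0.309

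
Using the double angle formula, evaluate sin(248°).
sin(248°) = 2 sin 124° cos 124° = -0.9272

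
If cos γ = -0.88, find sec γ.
sec γ = 1/cos γ = -1.136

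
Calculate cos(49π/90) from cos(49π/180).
cos(49π/90) = cos²49π/180 - sin²49π/180 = -0.1392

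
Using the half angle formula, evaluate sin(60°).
sin(60°) = √((1 - cos 120°)/2) = √3/2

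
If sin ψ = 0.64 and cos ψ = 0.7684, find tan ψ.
tan ψ = sin ψ / cos ψ = 0.8329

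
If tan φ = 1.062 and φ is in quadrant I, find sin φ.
sin φ = 0.728 (using tan²φ + 1 = sec²φ)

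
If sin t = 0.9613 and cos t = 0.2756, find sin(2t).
sin(2t) = 2 sin t cos t = 0.5299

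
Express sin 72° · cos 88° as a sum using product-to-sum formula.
sin 72° cos 88° = (1/2)[sin(72°+88°) + sin(72°-88°)]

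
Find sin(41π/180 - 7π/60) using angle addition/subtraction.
sin(41π/180 - 7π/60) = sin 41π/180 cos 7π/60 - cos 41π/180 sin 7π/60 = 0.342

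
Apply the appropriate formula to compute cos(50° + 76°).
cos(50° + 76°) = cos 50° cos 76° - sin 50° sin 76° = -0.5878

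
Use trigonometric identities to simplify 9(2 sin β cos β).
9(2 sin β cos β) = 9(sin(2β)) (using Double angle)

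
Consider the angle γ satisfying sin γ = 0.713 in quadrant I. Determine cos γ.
cos γ = √(1 - sin²γ) = 0.7012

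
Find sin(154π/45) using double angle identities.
sin(154π/45) = 2 sin 77π/45 cos 77π/45 = -0.9703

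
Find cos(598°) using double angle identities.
cos(598°) = cos²299° - sin²299° = -0.5299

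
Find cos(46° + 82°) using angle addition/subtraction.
cos(46° + 82°) = cos 46° cos 82° - sin 46° sin 82° = -0.6157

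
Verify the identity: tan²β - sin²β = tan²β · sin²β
LHS = sin²β/cos²β - sin²β = sin²β(1/cos²β - 1) = sin²β · (1 - cos²β)/cos²β = sin²β · sin²β/cos²β = sin²β · tan²β = RHS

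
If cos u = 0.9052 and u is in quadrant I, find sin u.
sin u = 0.425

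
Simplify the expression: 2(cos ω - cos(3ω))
2(cos ω - cos(3ω)) = 2(2 sin(2ω) sin ω) (using Sum-to-product)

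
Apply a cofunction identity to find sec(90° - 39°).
sec(90° - 39°) = csc(39°) = 1.589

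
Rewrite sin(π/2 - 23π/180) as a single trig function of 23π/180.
sin(π/2 - 23π/180) = cos(23π/180)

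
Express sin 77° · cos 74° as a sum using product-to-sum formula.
sin 77° cos 74° = (1/2)[sin(77°+74°) + sin(77°-74°)]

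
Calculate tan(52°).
tan(52°) = 1.28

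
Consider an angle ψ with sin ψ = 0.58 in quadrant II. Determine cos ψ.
cos ψ = ±√(1 - sin²ψ) = -0.8146 (negative in QII)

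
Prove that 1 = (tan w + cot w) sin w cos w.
RHS = (sin w/cos w + cos w/sin w) sin w cos w = ((sin²w + cos²w)/(sin w cos w)) · sin w cos w = sin²w + cos²w = 1 = LHS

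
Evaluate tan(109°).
tan(109°) = -2.904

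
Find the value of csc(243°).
csc(243°) = -1.122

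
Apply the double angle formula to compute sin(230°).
sin(230°) = 2 sin 115° cos 115° = -0.766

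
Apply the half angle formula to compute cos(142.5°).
cos(142.5°) = -√((1 + cos 285°)/2) = -0.7934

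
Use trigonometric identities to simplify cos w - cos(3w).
cos w - cos(3w) = 2 sin(2w) sin w (using Sum-to-product)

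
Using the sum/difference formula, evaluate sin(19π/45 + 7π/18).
sin(19π/45 + 7π/18) = sin 19π/45 cos 7π/18 + cos 19π/45 sin 7π/18 = 0.5592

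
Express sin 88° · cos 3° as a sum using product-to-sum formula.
sin 88° cos 3° = (1/2)[sin(88°+3°) + sin(88°-3°)]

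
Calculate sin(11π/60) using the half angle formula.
sin(11π/60) = √((1 - cos 11π/30)/2) = 0.5446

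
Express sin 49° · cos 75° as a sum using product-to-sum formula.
sin 49° cos 75° = (1/2)[sin(49°+75°) + sin(49°-75°)]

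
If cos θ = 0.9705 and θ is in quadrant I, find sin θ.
sin θ = 0.2411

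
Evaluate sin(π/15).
sin(π/15) = 0.2079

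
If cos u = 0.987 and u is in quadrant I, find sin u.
sin u = 0.1607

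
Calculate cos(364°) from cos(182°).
cos(364°) = cos²182° - sin²182° = 0.9976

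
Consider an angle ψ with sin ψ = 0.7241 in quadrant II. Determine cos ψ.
cos ψ = ±√(1 - sin²ψ) = -0.6897 (negative in QII)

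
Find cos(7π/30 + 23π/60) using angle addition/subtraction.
cos(7π/30 + 23π/60) = cos 7π/30 cos 23π/60 - sin 7π/30 sin 23π/60 = -0.3584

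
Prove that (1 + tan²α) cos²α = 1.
LHS = sec²α · cos²α = (1/cos²α) · cos²α = 1 = RHS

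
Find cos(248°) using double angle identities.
cos(248°) = cos²124° - sin²124° = -0.3746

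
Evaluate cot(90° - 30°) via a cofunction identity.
cot(90° - 30°) = tan(30°) = √3/3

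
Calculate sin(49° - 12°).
sin(49° - 12°) = sin 49° cos 12° - cos 49° sin 12° = 0.6018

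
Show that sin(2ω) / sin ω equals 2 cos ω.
LHS = 2 sin ω cos ω / sin ω = 2 cos ω = RHS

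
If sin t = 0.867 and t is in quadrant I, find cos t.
cos t = 0.4983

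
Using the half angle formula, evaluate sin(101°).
sin(101°) = √((1 - cos 202°)/2) = 0.9816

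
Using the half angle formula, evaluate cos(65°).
cos(65°) = √((1 + cos 130°)/2) = 0.4226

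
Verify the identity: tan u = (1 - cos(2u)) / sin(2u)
RHS = 2sin²u / (2 sin u cos u) = sin u/cos u = tan u = LHS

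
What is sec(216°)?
sec(216°) = -1.236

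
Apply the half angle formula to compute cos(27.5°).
cos(27.5°) = √((1 + cos 55°)/2) = 0.887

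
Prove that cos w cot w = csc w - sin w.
RHS = 1/sin w - sin w = (1 - sin²w)/sin w = cos²w/sin w = cos w · (cos w/sin w) = cos w cot w = LHS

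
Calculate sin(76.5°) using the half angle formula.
sin(76.5°) = √((1 - cos 153°)/2) = 0.9724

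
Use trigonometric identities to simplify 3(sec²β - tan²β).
3(sec²β - tan²β) = 3 (using Pythagorean identity)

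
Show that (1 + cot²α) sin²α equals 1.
LHS = csc²α · sin²α = (1/sin²α) · sin²α = 1 = RHS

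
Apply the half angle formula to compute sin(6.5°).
sin(6.5°) = √((1 - cos 13°)/2) = 0.1132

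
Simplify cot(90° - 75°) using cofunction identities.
cot(90° - 75°) = tan(75°)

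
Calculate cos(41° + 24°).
cos(41° + 24°) = cos 41° cos 24° - sin 41° sin 24° = 0.4226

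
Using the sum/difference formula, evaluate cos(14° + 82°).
cos(14° + 82°) = cos 14° cos 82° - sin 14° sin 82° = -0.1045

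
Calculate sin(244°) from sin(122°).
sin(244°) = 2 sin 122° cos 122° = -0.8988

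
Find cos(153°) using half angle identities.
cos(153°) = -√((1 + cos 306°)/2) = -0.891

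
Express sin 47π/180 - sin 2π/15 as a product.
sin 47π/180 - sin 2π/15 = 2 cos(71π/360) sin(23π/360)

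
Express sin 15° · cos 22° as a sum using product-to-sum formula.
sin 15° cos 22° = (1/2)[sin(15°+22°) + sin(15°-22°)]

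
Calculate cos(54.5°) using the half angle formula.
cos(54.5°) = √((1 + cos 109°)/2) = 0.5807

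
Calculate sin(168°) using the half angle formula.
sin(168°) = √((1 - cos 336°)/2) = 0.2079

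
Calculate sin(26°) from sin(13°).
sin(26°) = 2 sin 13° cos 13° = 0.4384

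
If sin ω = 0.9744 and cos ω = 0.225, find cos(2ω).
cos(2ω) = cos²ω - sin²ω = -0.8988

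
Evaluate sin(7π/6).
sin(7π/6) = -1/2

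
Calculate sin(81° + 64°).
sin(81° + 64°) = sin 81° cos 64° + cos 81° sin 64° = 0.5736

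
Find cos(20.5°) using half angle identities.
cos(20.5°) = √((1 + cos 41°)/2) = 0.9367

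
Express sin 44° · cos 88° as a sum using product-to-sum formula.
sin 44° cos 88° = (1/2)[sin(44°+88°) + sin(44°-88°)]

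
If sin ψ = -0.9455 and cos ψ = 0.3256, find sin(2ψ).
sin(2ψ) = 2 sin ψ cos ψ = -0.6157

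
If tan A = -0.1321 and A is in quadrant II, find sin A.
sin A = 0.131 (using tan²A + 1 = sec²A)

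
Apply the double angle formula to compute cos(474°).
cos(474°) = cos²237° - sin²237° = -0.4067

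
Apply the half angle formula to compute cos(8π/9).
cos(8π/9) = -√((1 + cos 16π/9)/2) = -0.9397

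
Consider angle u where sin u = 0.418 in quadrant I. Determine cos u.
cos u = √(1 - sin²u) = 0.9084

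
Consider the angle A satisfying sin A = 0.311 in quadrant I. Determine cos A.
cos A = √(1 - sin²A) = 0.9504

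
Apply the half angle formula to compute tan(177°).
tan(177°) = sin 354° / (1 + cos 354°) = -0.05241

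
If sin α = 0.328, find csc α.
csc α = 1/sin α = 3.049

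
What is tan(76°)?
tan(76°) = 4.011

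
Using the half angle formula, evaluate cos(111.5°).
cos(111.5°) = -√((1 + cos 223°)/2) = -0.3665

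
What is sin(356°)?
sin(356°) = -0.06976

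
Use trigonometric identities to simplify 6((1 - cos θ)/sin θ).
6((1 - cos θ)/sin θ) = 6(tan(θ/2)) (using Half angle)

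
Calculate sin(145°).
sin(145°) = 0.5736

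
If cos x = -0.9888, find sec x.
sec x = 1/cos x = -1.011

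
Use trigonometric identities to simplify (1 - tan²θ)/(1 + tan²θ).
(1 - tan²θ)/(1 + tan²θ) = cos(2θ) (using Double angle)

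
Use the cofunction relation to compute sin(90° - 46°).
sin(90° - 46°) = cos(46°) = 0.6947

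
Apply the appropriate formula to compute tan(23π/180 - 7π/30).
tan(23π/180 - 7π/30) = (tan 23π/180 - tan 7π/30)/(1 + tan 23π/180 tan 7π/30) = -0.3443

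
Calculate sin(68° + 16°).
sin(68° + 16°) = sin 68° cos 16° + cos 68° sin 16° = 0.9945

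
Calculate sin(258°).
sin(258°) = -0.9781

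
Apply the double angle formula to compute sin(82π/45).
sin(82π/45) = 2 sin 41π/45 cos 41π/45 = -0.5299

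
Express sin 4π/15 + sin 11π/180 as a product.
sin 4π/15 + sin 11π/180 = 2 sin(59π/360) cos(37π/360)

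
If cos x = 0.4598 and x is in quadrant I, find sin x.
sin x = 0.888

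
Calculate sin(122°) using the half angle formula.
sin(122°) = √((1 - cos 244°)/2) = 0.848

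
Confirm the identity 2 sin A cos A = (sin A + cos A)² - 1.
RHS = sin²A + 2 sin A cos A + cos²A - 1 = (sin²A + cos²A) + 2 sin A cos A - 1 = 1 + 2 sin A cos A - 1 = 2 sin A cos A = LHS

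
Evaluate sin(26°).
sin(26°) = 0.4384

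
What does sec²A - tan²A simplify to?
sec²A - tan²A = 1 (using Pythagorean identity)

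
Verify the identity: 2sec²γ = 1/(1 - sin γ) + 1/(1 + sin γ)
RHS = [(1 + sin γ) + (1 - sin γ)] / [(1 - sin γ)(1 + sin γ)] = 2/(1 - sin²γ) = 2/cos²γ = 2sec²γ = LHS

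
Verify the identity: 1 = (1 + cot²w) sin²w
RHS = csc²w · sin²w = (1/sin²w) · sin²w = 1 = LHS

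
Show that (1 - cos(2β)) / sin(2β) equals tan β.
LHS = 2sin²β / (2 sin β cos β) = sin β/cos β = tan β = RHS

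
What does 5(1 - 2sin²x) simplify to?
5(1 - 2sin²x) = 5(cos(2x)) (using Double angle)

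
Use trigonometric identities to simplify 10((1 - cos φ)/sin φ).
10((1 - cos φ)/sin φ) = 10(tan(φ/2)) (using Half angle)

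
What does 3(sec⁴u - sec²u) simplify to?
3(sec⁴u - sec²u) = 3(tan⁴u + tan²u) (using Pythagorean)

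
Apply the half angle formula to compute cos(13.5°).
cos(13.5°) = √((1 + cos 27°)/2) = 0.9724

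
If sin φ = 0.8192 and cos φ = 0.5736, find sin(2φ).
sin(2φ) = 2 sin φ cos φ = 0.9398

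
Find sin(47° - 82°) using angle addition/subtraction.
sin(47° - 82°) = sin 47° cos 82° - cos 47° sin 82° = -0.5736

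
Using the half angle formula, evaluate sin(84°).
sin(84°) = √((1 - cos 168°)/2) = 0.9945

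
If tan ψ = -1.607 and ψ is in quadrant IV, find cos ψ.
cos ψ = 0.5283 (using tan²ψ + 1 = sec²ψ)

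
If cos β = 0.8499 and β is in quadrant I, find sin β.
sin β = 0.5269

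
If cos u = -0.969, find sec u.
sec u = 1/cos u = -1.032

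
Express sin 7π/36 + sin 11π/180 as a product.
sin 7π/36 + sin 11π/180 = 2 sin(23π/180) cos(π/15)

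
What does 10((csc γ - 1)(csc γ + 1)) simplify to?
10((csc γ - 1)(csc γ + 1)) = 10(cot²γ) (using Diff. of squares)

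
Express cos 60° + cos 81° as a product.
cos 60° + cos 81° = 2 cos(70.5°) cos(-10.5°)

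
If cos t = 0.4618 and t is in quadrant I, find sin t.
sin t = 0.887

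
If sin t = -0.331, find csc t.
csc t = 1/sin t = -3.021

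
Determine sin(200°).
sin(200°) = -0.342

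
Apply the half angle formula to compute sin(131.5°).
sin(131.5°) = √((1 - cos 263°)/2) = 0.749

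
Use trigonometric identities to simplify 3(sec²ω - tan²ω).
3(sec²ω - tan²ω) = 3 (using Pythagorean identity)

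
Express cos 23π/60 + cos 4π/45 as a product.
cos 23π/60 + cos 4π/45 = 2 cos(17π/72) cos(53π/360)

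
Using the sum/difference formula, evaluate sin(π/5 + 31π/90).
sin(π/5 + 31π/90) = sin π/5 cos 31π/90 + cos π/5 sin 31π/90 = 0.9903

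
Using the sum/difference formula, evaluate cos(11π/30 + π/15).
cos(11π/30 + π/15) = cos 11π/30 cos π/15 - sin 11π/30 sin π/15 = 0.2079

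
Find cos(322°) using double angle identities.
cos(322°) = cos²161° - sin²161° = 0.788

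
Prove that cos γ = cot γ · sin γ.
RHS = (cos γ/sin γ) · sin γ = cos γ = LHS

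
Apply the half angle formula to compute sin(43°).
sin(43°) = √((1 - cos 86°)/2) = 0.682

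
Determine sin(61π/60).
sin(61π/60) = -0.05234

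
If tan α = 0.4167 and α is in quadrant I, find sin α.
sin α = 0.3846 (using tan²α + 1 = sec²α)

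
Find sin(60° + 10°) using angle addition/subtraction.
sin(60° + 10°) = sin 60° cos 10° + cos 60° sin 10° = 0.9397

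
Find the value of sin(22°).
sin(22°) = 0.3746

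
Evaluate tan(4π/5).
tan(4π/5) = -0.7265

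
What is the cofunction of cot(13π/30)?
cot(13π/30) = tan(π/2 - 13π/30) = tan(π/15)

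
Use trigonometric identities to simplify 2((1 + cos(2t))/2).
2((1 + cos(2t))/2) = 2(cos²t) (using Power reduction)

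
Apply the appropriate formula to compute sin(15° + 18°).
sin(15° + 18°) = sin 15° cos 18° + cos 15° sin 18° = 0.5446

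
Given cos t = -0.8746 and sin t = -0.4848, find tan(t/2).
tan(t/2) = sin t / (1 + cos t) = -3.866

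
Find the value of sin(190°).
sin(190°) = -0.1736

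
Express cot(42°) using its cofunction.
cot(42°) = tan(90° - 42°) = tan(48°)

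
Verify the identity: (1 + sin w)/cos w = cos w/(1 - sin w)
LHS = (1 + sin w)(1 - sin w) / (cos w(1 - sin w)) = (1 - sin²w) / (cos w(1 - sin w)) = cos²w / (cos w(1 - sin w)) = cos w/(1 - sin w) = RHS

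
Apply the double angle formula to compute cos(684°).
cos(684°) = cos²342° - sin²342° = 0.809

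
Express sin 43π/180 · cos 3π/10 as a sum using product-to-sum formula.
sin 43π/180 cos 3π/10 = (1/2)[sin(43π/180+3π/10) + sin(43π/180-3π/10)]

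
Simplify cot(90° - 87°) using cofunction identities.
cot(90° - 87°) = tan(87°)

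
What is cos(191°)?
cos(191°) = -0.9816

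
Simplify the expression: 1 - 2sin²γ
1 - 2sin²γ = cos(2γ) (using Double angle)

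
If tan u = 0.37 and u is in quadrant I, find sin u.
sin u = 0.347 (using tan²u + 1 = sec²u)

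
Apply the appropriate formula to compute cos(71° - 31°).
cos(71° - 31°) = cos 71° cos 31° + sin 71° sin 31° = 0.766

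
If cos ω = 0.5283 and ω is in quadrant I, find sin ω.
sin ω = 0.8491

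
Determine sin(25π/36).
sin(25π/36) = 0.8192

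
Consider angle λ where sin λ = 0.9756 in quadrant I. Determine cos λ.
cos λ = √(1 - sin²λ) = 0.2196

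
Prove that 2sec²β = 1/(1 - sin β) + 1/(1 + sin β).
RHS = [(1 + sin β) + (1 - sin β)] / [(1 - sin β)(1 + sin β)] = 2/(1 - sin²β) = 2/cos²β = 2sec²β = LHS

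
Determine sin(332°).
sin(332°) = -0.4695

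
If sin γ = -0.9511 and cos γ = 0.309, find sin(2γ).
sin(2γ) = 2 sin γ cos γ = -0.5878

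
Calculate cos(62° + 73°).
cos(62° + 73°) = cos 62° cos 73° - sin 62° sin 73° = -√2/2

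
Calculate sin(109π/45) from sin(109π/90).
sin(109π/45) = 2 sin 109π/90 cos 109π/90 = 0.9703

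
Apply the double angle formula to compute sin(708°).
sin(708°) = 2 sin 354° cos 354° = -0.2079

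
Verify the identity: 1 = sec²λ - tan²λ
RHS = 1/cos²λ - sin²λ/cos²λ = (1 - sin²λ)/cos²λ = cos²λ/cos²λ = 1 = LHS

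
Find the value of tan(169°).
tan(169°) = -0.1944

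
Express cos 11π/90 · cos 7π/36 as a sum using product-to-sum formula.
cos 11π/90 cos 7π/36 = (1/2)[cos(11π/90-7π/36) + cos(11π/90+7π/36)]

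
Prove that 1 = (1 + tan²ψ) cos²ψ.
RHS = sec²ψ · cos²ψ = (1/cos²ψ) · cos²ψ = 1 = LHS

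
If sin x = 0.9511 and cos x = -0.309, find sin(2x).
sin(2x) = 2 sin x cos x = -0.5878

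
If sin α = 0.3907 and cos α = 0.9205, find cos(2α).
cos(2α) = cos²α - sin²α = 0.6947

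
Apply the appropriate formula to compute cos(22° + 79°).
cos(22° + 79°) = cos 22° cos 79° - sin 22° sin 79° = -0.1908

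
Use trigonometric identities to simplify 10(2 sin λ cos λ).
10(2 sin λ cos λ) = 10(sin(2λ)) (using Double angle)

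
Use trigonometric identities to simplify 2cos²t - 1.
2cos²t - 1 = cos(2t) (using Double angle)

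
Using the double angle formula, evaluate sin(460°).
sin(460°) = 2 sin 230° cos 230° = 0.9848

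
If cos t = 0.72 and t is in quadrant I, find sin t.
sin t = 0.694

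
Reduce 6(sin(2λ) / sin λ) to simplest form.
6(sin(2λ) / sin λ) = 6(2 cos λ) (using Double angle)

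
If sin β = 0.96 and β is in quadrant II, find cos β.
cos β = -0.28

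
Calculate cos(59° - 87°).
cos(59° - 87°) = cos 59° cos 87° + sin 59° sin 87° = 0.8829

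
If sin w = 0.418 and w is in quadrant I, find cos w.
cos w = 0.9084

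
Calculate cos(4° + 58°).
cos(4° + 58°) = cos 4° cos 58° - sin 4° sin 58° = 0.4695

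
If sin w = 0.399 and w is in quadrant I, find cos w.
cos w = 0.917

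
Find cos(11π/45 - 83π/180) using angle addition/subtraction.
cos(11π/45 - 83π/180) = cos 11π/45 cos 83π/180 + sin 11π/45 sin 83π/180 = 0.7771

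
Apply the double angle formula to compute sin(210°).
sin(210°) = 2 sin 105° cos 105° = -1/2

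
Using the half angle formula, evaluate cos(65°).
cos(65°) = √((1 + cos 130°)/2) = 0.4226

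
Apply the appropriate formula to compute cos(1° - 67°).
cos(1° - 67°) = cos 1° cos 67° + sin 1° sin 67° = 0.4067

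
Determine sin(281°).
sin(281°) = -0.9816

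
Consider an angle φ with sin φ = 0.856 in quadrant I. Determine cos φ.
cos φ = √(1 - sin²φ) = 0.517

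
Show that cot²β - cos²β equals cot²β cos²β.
LHS = cos²β/sin²β - cos²β = cos²β(1/sin²β - 1) = cos²β · (1 - sin²β)/sin²β = cos²β · cos²β/sin²β = cos²β · cot²β = RHS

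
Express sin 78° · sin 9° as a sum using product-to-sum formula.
sin 78° sin 9° = (1/2)[cos(78°-9°) - cos(78°+9°)]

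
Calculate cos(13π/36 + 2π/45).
cos(13π/36 + 2π/45) = cos 13π/36 cos 2π/45 - sin 13π/36 sin 2π/45 = 0.2924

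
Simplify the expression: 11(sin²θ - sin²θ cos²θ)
11(sin²θ - sin²θ cos²θ) = 11(sin⁴θ) (using Factoring)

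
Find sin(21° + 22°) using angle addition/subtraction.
sin(21° + 22°) = sin 21° cos 22° + cos 21° sin 22° = 0.682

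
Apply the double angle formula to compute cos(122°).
cos(122°) = cos²61° - sin²61° = -0.5299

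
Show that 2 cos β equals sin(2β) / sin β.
RHS = 2 sin β cos β / sin β = 2 cos β = LHS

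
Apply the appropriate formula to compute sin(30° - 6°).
sin(30° - 6°) = sin 30° cos 6° - cos 30° sin 6° = 0.4067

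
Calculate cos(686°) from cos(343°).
cos(686°) = cos²343° - sin²343° = 0.829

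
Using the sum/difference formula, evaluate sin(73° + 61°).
sin(73° + 61°) = sin 73° cos 61° + cos 73° sin 61° = 0.7193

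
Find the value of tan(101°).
tan(101°) = -5.145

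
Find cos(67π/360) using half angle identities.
cos(67π/360) = √((1 + cos 67π/180)/2) = 0.8339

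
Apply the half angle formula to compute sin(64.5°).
sin(64.5°) = √((1 - cos 129°)/2) = 0.9026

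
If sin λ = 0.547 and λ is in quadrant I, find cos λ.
cos λ = 0.8371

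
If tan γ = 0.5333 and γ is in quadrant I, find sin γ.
sin γ = 0.4706 (using tan²γ + 1 = sec²γ)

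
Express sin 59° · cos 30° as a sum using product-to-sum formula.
sin 59° cos 30° = (1/2)[sin(59°+30°) + sin(59°-30°)]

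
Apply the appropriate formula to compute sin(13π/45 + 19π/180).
sin(13π/45 + 19π/180) = sin 13π/45 cos 19π/180 + cos 13π/45 sin 19π/180 = 0.9455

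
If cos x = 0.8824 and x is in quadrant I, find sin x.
sin x = 0.4705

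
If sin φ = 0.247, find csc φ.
csc φ = 1/sin φ = 4.049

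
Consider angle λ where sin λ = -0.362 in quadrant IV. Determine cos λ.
cos λ = √(1 - sin²λ) = 0.9322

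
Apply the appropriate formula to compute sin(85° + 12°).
sin(85° + 12°) = sin 85° cos 12° + cos 85° sin 12° = 0.9925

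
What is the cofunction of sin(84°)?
sin(84°) = cos(90° - 84°) = cos(6°)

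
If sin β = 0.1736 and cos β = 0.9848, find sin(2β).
sin(2β) = 2 sin β cos β = 0.3419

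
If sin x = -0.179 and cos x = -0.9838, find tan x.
tan x = sin x / cos x = 0.1819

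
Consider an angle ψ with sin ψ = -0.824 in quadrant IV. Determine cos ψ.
cos ψ = √(1 - sin²ψ) = 0.5666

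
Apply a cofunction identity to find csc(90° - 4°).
csc(90° - 4°) = sec(4°) = 1.002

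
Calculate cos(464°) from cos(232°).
cos(464°) = 2cos²232° - 1 = -0.2419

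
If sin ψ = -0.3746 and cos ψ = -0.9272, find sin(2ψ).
sin(2ψ) = 2 sin ψ cos ψ = 0.6947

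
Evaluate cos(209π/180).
cos(209π/180) = -0.8746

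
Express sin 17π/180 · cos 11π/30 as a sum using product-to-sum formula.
sin 17π/180 cos 11π/30 = (1/2)[sin(17π/180+11π/30) + sin(17π/180-11π/30)]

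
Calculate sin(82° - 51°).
sin(82° - 51°) = sin 82° cos 51° - cos 82° sin 51° = 0.515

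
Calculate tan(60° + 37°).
tan(60° + 37°) = (tan 60° + tan 37°)/(1 - tan 60° tan 37°) = -8.144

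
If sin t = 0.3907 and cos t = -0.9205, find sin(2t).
sin(2t) = 2 sin t cos t = -0.7193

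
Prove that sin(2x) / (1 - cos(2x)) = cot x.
LHS = 2 sin x cos x / (2sin²x) = cos x/sin x = cot x = RHS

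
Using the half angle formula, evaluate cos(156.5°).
cos(156.5°) = -√((1 + cos 313°)/2) = -0.9171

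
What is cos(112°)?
cos(112°) = -0.3746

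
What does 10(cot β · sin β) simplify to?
10(cot β · sin β) = 10(cos β) (using Quotient identity)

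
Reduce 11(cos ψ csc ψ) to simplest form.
11(cos ψ csc ψ) = 11(cot ψ) (using Reciprocal + quotient)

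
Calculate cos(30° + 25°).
cos(30° + 25°) = cos 30° cos 25° - sin 30° sin 25° = 0.5736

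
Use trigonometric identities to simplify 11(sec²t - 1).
11(sec²t - 1) = 11(tan²t) (using Pythagorean identity)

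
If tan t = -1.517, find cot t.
cot t = 1/tan t = -0.6592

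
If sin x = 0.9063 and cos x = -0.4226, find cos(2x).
cos(2x) = cos²x - sin²x = -0.6428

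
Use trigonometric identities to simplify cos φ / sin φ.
cos φ / sin φ = cot φ (using Quotient identity)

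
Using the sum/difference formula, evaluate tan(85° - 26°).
tan(85° - 26°) = (tan 85° - tan 26°)/(1 + tan 85° tan 26°) = 1.664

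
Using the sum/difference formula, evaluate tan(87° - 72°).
tan(87° - 72°) = (tan 87° - tan 72°)/(1 + tan 87° tan 72°) = 2-√3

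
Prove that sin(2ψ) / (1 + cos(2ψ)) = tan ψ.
LHS = 2 sin ψ cos ψ / (2cos²ψ) = sin ψ/cos ψ = tan ψ = RHS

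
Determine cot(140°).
cot(140°) = -1.192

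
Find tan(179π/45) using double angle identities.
tan(179π/45) = 2 tan 179π/90 / (1 - tan²179π/90) = -0.06993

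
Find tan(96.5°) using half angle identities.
tan(96.5°) = sin 193° / (1 + cos 193°) = -8.777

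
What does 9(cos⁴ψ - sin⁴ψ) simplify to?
9(cos⁴ψ - sin⁴ψ) = 9(cos(2ψ)) (using Factoring + double angle)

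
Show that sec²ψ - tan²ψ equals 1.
LHS = 1/cos²ψ - sin²ψ/cos²ψ = (1 - sin²ψ)/cos²ψ = cos²ψ/cos²ψ = 1 = RHS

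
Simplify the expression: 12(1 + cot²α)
12(1 + cot²α) = 12(csc²α) (using Pythagorean identity)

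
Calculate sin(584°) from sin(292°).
sin(584°) = 2 sin 292° cos 292° = -0.6947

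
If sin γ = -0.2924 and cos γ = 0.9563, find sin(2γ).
sin(2γ) = 2 sin γ cos γ = -0.5592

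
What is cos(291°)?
cos(291°) = 0.3584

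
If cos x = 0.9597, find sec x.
sec x = 1/cos x = 1.042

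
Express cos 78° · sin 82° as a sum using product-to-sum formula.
cos 78° sin 82° = (1/2)[sin(78°+82°) - sin(78°-82°)]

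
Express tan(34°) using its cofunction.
tan(34°) = cot(90° - 34°) = cot(56°)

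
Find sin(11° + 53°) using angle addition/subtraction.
sin(11° + 53°) = sin 11° cos 53° + cos 11° sin 53° = 0.8988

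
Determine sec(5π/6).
sec(5π/6) = -2√3/3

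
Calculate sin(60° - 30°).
sin(60° - 30°) = sin 60° cos 30° - cos 60° sin 30° = 1/2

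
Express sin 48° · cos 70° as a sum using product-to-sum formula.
sin 48° cos 70° = (1/2)[sin(48°+70°) + sin(48°-70°)]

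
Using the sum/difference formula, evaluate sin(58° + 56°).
sin(58° + 56°) = sin 58° cos 56° + cos 58° sin 56° = 0.9135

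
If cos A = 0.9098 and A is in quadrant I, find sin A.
sin A = 0.415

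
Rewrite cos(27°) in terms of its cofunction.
cos(27°) = sin(90° - 27°) = sin(63°)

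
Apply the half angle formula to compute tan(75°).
tan(75°) = sin 150° / (1 + cos 150°) = 2+√3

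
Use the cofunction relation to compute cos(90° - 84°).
cos(90° - 84°) = sin(84°) = 0.9945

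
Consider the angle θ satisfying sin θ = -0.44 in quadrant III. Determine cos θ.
cos θ = ±√(1 - sin²θ) = -0.898 (negative in QIII)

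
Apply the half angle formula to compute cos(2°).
cos(2°) = √((1 + cos 4°)/2) = 0.9994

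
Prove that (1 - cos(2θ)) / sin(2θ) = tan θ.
LHS = 2sin²θ / (2 sin θ cos θ) = sin θ/cos θ = tan θ = RHS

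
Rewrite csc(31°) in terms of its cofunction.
csc(31°) = sec(90° - 31°) = sec(59°)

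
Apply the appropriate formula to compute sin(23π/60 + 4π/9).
sin(23π/60 + 4π/9) = sin 23π/60 cos 4π/9 + cos 23π/60 sin 4π/9 = 0.515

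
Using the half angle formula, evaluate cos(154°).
cos(154°) = -√((1 + cos 308°)/2) = -0.8988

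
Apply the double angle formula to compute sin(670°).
sin(670°) = 2 sin 335° cos 335° = -0.766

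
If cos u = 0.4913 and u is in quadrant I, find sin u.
sin u = 0.871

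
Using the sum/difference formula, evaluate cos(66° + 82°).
cos(66° + 82°) = cos 66° cos 82° - sin 66° sin 82° = -0.848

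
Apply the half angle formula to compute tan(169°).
tan(169°) = sin 338° / (1 + cos 338°) = -0.1944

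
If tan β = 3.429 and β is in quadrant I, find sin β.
sin β = 0.96 (using tan²β + 1 = sec²β)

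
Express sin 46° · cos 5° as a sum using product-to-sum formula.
sin 46° cos 5° = (1/2)[sin(46°+5°) + sin(46°-5°)]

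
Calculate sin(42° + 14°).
sin(42° + 14°) = sin 42° cos 14° + cos 42° sin 14° = 0.829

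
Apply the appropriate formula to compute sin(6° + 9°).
sin(6° + 9°) = sin 6° cos 9° + cos 6° sin 9° = (√6-√2)/4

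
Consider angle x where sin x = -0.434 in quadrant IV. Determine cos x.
cos x = √(1 - sin²x) = 0.9009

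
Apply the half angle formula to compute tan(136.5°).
tan(136.5°) = sin 273° / (1 + cos 273°) = -0.949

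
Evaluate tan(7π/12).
tan(7π/12) = -(2+√3)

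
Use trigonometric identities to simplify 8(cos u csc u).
8(cos u csc u) = 8(cot u) (using Reciprocal + quotient)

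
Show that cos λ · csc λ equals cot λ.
LHS = cos λ · (1/sin λ) = cos λ/sin λ = cot λ = RHS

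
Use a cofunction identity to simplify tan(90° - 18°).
tan(90° - 18°) = cot(18°)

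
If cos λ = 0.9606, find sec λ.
sec λ = 1/cos λ = 1.041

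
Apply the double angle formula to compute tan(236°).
tan(236°) = 2 tan 118° / (1 - tan²118°) = 1.483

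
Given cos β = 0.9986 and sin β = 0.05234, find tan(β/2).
tan(β/2) = sin β / (1 + cos β) = 0.02619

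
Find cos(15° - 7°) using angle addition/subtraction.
cos(15° - 7°) = cos 15° cos 7° + sin 15° sin 7° = 0.9903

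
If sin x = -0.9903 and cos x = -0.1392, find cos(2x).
cos(2x) = cos²x - sin²x = -0.9613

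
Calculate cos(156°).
cos(156°) = -0.9135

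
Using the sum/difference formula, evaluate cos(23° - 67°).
cos(23° - 67°) = cos 23° cos 67° + sin 23° sin 67° = 0.7193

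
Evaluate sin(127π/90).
sin(127π/90) = -0.9613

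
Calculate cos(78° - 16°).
cos(78° - 16°) = cos 78° cos 16° + sin 78° sin 16° = 0.4695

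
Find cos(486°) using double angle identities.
cos(486°) = cos²243° - sin²243° = -0.5878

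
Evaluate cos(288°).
cos(288°) = 0.309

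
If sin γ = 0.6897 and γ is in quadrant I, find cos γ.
cos γ = 0.7241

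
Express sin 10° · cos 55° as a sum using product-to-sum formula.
sin 10° cos 55° = (1/2)[sin(10°+55°) + sin(10°-55°)]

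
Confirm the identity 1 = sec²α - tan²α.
RHS = 1/cos²α - sin²α/cos²α = (1 - sin²α)/cos²α = cos²α/cos²α = 1 = LHS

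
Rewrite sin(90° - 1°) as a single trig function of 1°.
sin(90° - 1°) = cos(1°)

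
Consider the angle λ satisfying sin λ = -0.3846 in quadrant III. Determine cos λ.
cos λ = ±√(1 - sin²λ) = -0.9231 (negative in QIII)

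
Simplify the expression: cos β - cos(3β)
cos β - cos(3β) = 2 sin(2β) sin β (using Sum-to-product)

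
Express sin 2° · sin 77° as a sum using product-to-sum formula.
sin 2° sin 77° = (1/2)[cos(2°-77°) - cos(2°+77°)]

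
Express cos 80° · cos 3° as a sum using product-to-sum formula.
cos 80° cos 3° = (1/2)[cos(80°-3°) + cos(80°+3°)]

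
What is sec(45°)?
sec(45°) = √2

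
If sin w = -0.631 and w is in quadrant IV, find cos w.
cos w = 0.7758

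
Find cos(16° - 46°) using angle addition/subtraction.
cos(16° - 46°) = cos 16° cos 46° + sin 16° sin 46° = √3/2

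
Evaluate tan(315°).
tan(315°) = -1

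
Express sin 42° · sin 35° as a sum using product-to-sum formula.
sin 42° sin 35° = (1/2)[cos(42°-35°) - cos(42°+35°)]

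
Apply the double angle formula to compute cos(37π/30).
cos(37π/30) = cos²37π/60 - sin²37π/60 = -0.7431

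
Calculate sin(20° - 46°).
sin(20° - 46°) = sin 20° cos 46° - cos 20° sin 46° = -0.4384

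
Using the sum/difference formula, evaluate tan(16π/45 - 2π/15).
tan(16π/45 - 2π/15) = (tan 16π/45 - tan 2π/15)/(1 + tan 16π/45 tan 2π/15) = 0.8391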